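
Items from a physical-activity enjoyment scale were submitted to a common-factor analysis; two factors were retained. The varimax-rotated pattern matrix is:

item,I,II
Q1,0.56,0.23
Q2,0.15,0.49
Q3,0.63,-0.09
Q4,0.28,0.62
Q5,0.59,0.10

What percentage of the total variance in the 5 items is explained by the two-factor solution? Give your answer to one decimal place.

37.1%

SS loadings by factor: 1.1595, 0.6955; total = 1.8550.
Total variance with 5 standardized items is 5, so the solution explains 1.8550/5 = 0.3710 = 37.10%.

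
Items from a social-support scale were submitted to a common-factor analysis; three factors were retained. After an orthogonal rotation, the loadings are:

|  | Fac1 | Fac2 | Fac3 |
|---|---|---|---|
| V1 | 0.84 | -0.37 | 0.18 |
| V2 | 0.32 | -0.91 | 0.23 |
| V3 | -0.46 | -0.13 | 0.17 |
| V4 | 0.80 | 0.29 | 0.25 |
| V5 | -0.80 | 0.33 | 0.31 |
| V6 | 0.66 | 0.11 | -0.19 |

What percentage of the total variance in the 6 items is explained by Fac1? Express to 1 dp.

SS loadings for Fac1 = 0.84² + 0.32² + (-0.46)² + 0.80² + (-0.80)² + 0.66² = 2.7352
With 6 standardized items, total variance = 6. Proportion = 2.7352/6 = 0.4559 → 45.59%.

45.6%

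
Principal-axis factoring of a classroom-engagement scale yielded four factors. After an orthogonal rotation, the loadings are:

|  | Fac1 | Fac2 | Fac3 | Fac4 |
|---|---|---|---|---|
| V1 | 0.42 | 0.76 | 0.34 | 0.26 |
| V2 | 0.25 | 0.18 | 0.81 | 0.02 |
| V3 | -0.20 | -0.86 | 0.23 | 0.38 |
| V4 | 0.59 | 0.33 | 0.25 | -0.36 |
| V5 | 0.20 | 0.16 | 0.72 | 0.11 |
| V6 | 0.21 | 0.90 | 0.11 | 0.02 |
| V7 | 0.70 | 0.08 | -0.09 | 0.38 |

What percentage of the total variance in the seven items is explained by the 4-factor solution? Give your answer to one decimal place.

Communalities: 0.9372, 0.7514, 0.9769, 0.6491, 0.5961, 0.8666, 0.6489; Σh² = 5.4262.
Total variance with 7 standardized items is 7, so the solution explains 5.4262/7 = 0.7752 = 77.52%.

77.5%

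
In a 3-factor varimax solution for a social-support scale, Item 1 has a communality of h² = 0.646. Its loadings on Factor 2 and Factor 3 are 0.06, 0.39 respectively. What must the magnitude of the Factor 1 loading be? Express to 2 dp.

Under orthogonal rotation h² = Σλ², so λ_Factor 1² = h² − (0.1557) = 0.646 − 0.1557 = 0.4903.
|λ| = √0.4903 = 0.7002.

0.70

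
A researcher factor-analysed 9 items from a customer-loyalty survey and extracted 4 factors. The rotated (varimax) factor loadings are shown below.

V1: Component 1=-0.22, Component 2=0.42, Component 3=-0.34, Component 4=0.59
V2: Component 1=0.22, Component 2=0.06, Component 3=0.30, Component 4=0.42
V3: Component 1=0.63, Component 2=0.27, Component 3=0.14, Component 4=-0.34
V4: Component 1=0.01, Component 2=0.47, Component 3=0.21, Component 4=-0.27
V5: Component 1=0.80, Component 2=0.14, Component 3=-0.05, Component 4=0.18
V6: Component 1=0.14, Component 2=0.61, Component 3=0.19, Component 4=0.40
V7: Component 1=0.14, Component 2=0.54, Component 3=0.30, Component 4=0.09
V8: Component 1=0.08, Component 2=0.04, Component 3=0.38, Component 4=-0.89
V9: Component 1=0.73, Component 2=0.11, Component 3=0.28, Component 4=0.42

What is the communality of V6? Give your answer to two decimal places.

h² = 0.14² + 0.61² + 0.19² + 0.40² = 0.0196 + 0.3721 + 0.0361 + 0.1600 = 0.5878

0.59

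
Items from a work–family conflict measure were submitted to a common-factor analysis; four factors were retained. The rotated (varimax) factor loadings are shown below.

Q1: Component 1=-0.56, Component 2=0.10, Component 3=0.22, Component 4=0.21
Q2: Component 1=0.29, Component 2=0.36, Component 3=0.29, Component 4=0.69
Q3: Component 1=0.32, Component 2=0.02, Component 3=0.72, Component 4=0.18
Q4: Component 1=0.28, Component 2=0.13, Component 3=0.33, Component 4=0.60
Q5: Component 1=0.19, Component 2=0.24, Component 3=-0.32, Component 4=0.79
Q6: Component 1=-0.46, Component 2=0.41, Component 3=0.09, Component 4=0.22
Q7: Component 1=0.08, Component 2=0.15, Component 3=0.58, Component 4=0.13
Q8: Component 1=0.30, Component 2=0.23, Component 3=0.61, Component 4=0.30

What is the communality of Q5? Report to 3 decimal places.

h² = 0.19² + 0.24² + (-0.32)² + 0.79² = 0.0361 + 0.0576 + 0.1024 + 0.6241 = 0.8202

0.820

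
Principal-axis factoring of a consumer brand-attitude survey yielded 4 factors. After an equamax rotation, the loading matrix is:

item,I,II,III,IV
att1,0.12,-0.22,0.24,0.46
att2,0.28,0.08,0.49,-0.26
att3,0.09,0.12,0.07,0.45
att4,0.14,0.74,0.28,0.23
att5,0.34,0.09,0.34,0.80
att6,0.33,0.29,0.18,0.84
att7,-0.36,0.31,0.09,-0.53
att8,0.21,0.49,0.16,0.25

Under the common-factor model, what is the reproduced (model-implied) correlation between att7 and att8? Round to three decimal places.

r̂ = Σ λ_i·λ_j across factors = (-0.36)(0.21) + (0.31)(0.49) + (0.09)(0.16) + (-0.53)(0.25)
  = -0.0756 +0.1519 +0.0144 -0.1325 = -0.0418

-0.042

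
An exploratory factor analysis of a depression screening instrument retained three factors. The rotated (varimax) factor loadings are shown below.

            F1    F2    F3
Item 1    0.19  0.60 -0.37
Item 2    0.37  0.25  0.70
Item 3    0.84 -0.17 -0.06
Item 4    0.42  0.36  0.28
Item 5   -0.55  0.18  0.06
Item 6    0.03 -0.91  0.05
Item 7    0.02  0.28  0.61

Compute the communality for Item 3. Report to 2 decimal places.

0.74

h² = 0.84² + (-0.17)² + (-0.06)² = 0.7056 + 0.0289 + 0.0036 = 0.7381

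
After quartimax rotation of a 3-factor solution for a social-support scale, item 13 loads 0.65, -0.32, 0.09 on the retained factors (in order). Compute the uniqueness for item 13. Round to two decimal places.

0.47

h² = 0.65² + (-0.32)² + 0.09² = 0.4225 + 0.1024 + 0.0081 = 0.5330
Uniqueness u² = 1 − h² = 1 − 0.5330 = 0.4670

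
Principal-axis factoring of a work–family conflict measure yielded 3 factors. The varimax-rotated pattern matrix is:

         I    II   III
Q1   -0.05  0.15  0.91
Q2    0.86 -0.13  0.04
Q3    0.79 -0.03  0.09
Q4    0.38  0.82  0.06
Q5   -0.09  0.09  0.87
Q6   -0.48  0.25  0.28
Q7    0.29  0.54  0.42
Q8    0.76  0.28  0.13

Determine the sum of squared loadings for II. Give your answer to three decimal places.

1.153

SS loadings for II = 0.15² + (-0.13)² + (-0.03)² + 0.82² + 0.09² + 0.25² + 0.54² + 0.28² = 0.0225 + 0.0169 + 0.0009 + 0.6724 + 0.0081 + 0.0625 + 0.2916 + 0.0784 = 1.1533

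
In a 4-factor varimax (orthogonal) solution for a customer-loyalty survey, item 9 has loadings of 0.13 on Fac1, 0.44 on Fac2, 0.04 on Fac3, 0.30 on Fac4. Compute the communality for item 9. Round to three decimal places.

0.302

h² = 0.13² + 0.44² + 0.04² + 0.30² = 0.0169 + 0.1936 + 0.0016 + 0.0900 = 0.3021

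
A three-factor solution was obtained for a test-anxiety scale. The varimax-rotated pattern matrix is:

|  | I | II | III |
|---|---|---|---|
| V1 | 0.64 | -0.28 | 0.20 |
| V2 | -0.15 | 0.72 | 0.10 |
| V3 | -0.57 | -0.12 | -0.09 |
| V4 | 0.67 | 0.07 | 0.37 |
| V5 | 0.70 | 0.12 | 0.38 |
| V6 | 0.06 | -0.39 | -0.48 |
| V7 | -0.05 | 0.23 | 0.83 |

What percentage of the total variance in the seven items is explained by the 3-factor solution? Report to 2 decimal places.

SS loadings by factor: 1.7020, 0.8355, 1.2587; total = 3.7962.
Total variance with 7 standardized items is 7, so the solution explains 3.7962/7 = 0.5423 = 54.23%.

54.23%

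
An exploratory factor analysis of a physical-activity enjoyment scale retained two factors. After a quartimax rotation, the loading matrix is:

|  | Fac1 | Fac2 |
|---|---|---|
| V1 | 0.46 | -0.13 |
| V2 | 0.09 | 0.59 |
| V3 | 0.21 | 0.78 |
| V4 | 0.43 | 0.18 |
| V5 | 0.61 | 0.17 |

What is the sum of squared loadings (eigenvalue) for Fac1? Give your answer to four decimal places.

0.8208

SS loadings for Fac1 = 0.46² + 0.09² + 0.21² + 0.43² + 0.61² = 0.2116 + 0.0081 + 0.0441 + 0.1849 + 0.3721 = 0.8208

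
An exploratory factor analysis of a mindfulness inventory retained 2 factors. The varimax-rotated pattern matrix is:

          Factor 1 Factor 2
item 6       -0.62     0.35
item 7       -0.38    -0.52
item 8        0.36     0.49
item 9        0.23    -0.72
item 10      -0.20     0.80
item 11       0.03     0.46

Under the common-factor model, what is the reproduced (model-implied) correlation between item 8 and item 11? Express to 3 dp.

r̂ = Σ λ_i·λ_j across factors = (0.36)(0.03) + (0.49)(0.46)
  = +0.0108 +0.2254 = 0.2362

0.236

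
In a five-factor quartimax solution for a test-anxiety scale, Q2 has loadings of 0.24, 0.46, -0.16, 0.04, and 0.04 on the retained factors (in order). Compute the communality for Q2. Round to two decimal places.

0.30

h² = 0.24² + 0.46² + (-0.16)² + 0.04² + 0.04² = 0.0576 + 0.2116 + 0.0256 + 0.0016 + 0.0016 = 0.2980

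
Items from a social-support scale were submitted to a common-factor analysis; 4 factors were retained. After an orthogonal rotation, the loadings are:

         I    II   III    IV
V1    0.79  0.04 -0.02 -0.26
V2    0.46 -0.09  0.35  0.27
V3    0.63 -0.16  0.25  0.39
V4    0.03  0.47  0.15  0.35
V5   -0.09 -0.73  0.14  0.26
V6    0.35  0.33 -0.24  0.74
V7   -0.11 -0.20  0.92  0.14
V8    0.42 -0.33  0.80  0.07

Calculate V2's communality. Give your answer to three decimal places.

h² = 0.46² + (-0.09)² + 0.35² + 0.27² = 0.2116 + 0.0081 + 0.1225 + 0.0729 = 0.4151

0.415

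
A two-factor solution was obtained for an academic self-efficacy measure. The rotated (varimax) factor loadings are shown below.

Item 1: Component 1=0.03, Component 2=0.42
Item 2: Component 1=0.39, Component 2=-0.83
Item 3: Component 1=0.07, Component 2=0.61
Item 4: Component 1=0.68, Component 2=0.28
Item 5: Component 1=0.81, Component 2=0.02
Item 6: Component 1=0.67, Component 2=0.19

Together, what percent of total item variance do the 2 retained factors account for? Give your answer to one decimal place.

51.3%

SS loadings by factor: 1.7253, 1.3523; total = 3.0776.
Total variance with 6 standardized items is 6, so the solution explains 3.0776/6 = 0.5129 = 51.29%.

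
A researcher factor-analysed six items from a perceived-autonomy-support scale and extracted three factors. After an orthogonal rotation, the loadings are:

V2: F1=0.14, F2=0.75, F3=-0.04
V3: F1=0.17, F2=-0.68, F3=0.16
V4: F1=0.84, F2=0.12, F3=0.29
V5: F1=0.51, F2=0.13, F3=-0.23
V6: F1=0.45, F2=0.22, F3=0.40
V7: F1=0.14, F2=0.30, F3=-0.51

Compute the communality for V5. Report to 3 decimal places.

0.330

h² = 0.51² + 0.13² + (-0.23)² = 0.2601 + 0.0169 + 0.0529 = 0.3299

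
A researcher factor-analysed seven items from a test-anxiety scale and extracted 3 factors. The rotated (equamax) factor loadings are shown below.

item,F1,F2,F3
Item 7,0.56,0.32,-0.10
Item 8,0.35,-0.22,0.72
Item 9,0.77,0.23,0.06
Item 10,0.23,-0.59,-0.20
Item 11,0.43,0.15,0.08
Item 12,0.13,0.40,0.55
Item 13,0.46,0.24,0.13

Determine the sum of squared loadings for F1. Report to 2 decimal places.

1.50

SS loadings for F1 = 0.56² + 0.35² + 0.77² + 0.23² + 0.43² + 0.13² + 0.46² = 0.3136 + 0.1225 + 0.5929 + 0.0529 + 0.1849 + 0.0169 + 0.2116 = 1.4953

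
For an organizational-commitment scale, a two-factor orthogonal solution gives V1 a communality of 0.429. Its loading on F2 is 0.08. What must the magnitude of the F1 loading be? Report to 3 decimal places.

0.650

Under orthogonal rotation h² = Σλ², so λ_F1² = h² − (0.0064) = 0.429 − 0.0064 = 0.4226.
|λ| = √0.4226 = 0.6501.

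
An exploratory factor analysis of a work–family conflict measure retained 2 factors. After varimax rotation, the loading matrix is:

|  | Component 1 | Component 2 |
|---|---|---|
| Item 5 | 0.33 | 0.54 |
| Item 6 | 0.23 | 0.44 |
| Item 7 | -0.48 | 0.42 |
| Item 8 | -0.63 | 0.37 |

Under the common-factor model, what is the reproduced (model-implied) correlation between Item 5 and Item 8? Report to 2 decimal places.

-0.01

r̂ = Σ λ_i·λ_j across factors = (0.33)(-0.63) + (0.54)(0.37)
  = -0.2079 +0.1998 = -0.0081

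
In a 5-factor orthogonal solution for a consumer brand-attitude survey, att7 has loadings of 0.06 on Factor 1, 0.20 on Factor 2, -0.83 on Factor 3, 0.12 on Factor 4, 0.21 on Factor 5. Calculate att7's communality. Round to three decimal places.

h² = 0.06² + 0.20² + (-0.83)² + 0.12² + 0.21² = 0.0036 + 0.0400 + 0.6889 + 0.0144 + 0.0441 = 0.7910

0.791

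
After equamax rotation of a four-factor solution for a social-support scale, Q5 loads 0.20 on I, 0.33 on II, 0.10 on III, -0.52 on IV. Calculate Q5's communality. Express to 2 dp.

0.43

h² = 0.20² + 0.33² + 0.10² + (-0.52)² = 0.0400 + 0.1089 + 0.0100 + 0.2704 = 0.4293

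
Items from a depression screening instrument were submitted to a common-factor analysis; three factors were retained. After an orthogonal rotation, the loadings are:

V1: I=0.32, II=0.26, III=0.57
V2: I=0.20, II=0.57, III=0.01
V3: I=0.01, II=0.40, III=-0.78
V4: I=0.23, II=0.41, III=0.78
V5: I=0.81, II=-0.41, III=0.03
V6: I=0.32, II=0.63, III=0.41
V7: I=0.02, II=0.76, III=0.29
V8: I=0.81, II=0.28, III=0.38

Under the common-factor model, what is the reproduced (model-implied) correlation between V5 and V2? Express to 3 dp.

r̂ = Σ λ_i·λ_j across factors = (0.81)(0.20) + (-0.41)(0.57) + (0.03)(0.01)
  = +0.1620 -0.2337 +0.0003 = -0.0714

-0.071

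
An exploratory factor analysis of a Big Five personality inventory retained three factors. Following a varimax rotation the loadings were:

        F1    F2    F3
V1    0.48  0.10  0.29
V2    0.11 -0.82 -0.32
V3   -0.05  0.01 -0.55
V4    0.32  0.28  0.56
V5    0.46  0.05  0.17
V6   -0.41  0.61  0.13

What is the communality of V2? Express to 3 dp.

h² = 0.11² + (-0.82)² + (-0.32)² = 0.0121 + 0.6724 + 0.1024 = 0.7869

0.787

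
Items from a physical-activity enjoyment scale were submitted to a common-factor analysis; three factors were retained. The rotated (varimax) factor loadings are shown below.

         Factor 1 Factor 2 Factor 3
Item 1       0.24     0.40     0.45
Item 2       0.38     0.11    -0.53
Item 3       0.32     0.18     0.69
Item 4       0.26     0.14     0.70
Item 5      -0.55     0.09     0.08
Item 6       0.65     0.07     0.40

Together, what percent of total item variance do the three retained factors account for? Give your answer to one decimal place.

Communalities: 0.4201, 0.4374, 0.6109, 0.5772, 0.3170, 0.5874; Σh² = 2.9500.
Total variance with 6 standardized items is 6, so the solution explains 2.9500/6 = 0.4917 = 49.17%.

49.2%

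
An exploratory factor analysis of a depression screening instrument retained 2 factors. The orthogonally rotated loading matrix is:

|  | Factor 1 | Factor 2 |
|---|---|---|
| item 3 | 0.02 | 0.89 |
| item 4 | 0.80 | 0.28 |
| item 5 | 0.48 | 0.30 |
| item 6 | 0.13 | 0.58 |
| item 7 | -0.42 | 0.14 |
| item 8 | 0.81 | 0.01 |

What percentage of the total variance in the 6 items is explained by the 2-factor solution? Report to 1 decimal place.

50.6%

Communalities: 0.7925, 0.7184, 0.3204, 0.3533, 0.1960, 0.6562; Σh² = 3.0368.
Total variance with 6 standardized items is 6, so the solution explains 3.0368/6 = 0.5061 = 50.61%.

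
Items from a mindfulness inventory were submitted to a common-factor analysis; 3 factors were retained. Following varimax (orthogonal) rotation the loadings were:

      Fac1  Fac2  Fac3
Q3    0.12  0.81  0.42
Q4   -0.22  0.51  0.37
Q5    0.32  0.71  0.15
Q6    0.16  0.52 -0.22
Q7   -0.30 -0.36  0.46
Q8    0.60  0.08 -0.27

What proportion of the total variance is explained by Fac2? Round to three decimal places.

SS loadings for Fac2 = 0.81² + 0.51² + 0.71² + 0.52² + (-0.36)² + 0.08² = 1.8267
Proportion of variance = 1.8267 / 6 = 0.3045.

0.304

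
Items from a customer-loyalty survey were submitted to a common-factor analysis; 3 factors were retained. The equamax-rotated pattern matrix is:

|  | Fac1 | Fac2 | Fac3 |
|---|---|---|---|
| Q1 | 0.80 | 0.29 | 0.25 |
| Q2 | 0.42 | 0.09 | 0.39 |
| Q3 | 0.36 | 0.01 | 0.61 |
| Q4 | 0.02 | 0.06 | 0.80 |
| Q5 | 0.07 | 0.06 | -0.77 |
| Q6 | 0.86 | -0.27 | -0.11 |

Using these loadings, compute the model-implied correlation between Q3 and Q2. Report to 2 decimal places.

r̂ = Σ λ_i·λ_j across factors = (0.36)(0.42) + (0.01)(0.09) + (0.61)(0.39)
  = +0.1512 +0.0009 +0.2379 = 0.3900

0.39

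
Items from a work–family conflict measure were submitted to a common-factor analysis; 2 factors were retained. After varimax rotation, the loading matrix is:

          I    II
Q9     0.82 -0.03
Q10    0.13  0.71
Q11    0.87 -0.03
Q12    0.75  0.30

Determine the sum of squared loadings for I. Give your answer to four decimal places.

2.0087

SS loadings for I = 0.82² + 0.13² + 0.87² + 0.75² = 0.6724 + 0.0169 + 0.7569 + 0.5625 = 2.0087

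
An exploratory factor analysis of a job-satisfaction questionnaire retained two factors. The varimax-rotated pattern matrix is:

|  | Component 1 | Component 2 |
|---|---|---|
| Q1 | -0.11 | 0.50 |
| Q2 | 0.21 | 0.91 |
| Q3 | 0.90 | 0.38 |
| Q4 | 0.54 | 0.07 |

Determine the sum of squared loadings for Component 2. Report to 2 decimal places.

1.23

SS loadings for Component 2 = 0.50² + 0.91² + 0.38² + 0.07² = 0.2500 + 0.8281 + 0.1444 + 0.0049 = 1.2274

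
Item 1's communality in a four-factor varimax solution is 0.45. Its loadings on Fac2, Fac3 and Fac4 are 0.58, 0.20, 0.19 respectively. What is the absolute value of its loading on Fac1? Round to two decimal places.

Under orthogonal rotation h² = Σλ², so λ_Fac1² = h² − (0.4125) = 0.45 − 0.4125 = 0.0375.
|λ| = √0.0375 = 0.1936.

0.19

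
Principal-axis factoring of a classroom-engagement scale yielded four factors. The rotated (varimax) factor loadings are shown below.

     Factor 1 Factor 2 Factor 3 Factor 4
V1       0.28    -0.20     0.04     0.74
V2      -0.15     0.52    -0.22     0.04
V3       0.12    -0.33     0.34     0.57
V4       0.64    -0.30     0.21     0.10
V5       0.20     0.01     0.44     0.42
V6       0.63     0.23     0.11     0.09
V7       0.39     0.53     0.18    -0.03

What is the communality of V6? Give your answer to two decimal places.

0.47

h² = 0.63² + 0.23² + 0.11² + 0.09² = 0.3969 + 0.0529 + 0.0121 + 0.0081 = 0.4700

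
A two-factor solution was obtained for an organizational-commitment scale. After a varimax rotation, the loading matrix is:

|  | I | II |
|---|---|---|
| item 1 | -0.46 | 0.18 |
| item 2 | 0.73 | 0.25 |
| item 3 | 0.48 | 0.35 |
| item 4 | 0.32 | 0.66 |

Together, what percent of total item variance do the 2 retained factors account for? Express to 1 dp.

SS loadings by factor: 1.0773, 0.6530; total = 1.7303.
Total variance with 4 standardized items is 4, so the solution explains 1.7303/4 = 0.4326 = 43.26%.

43.3%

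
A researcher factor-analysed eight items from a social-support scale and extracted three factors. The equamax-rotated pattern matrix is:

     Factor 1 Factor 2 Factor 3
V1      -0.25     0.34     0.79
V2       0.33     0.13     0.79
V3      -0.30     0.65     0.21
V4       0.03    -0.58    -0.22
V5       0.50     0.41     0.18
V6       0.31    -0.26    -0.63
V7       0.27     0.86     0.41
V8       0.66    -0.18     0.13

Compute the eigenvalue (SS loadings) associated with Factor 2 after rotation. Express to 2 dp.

SS loadings for Factor 2 = 0.34² + 0.13² + 0.65² + (-0.58)² + 0.41² + (-0.26)² + 0.86² + (-0.18)² = 0.1156 + 0.0169 + 0.4225 + 0.3364 + 0.1681 + 0.0676 + 0.7396 + 0.0324 = 1.8991

1.90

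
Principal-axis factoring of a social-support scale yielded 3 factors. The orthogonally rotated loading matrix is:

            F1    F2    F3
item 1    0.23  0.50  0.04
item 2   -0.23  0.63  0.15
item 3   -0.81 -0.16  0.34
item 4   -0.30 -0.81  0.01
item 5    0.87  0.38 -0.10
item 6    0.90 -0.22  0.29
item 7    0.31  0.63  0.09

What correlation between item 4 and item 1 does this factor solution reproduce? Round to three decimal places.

r̂ = Σ λ_i·λ_j across factors = (-0.30)(0.23) + (-0.81)(0.50) + (0.01)(0.04)
  = -0.0690 -0.4050 +0.0004 = -0.4736

-0.474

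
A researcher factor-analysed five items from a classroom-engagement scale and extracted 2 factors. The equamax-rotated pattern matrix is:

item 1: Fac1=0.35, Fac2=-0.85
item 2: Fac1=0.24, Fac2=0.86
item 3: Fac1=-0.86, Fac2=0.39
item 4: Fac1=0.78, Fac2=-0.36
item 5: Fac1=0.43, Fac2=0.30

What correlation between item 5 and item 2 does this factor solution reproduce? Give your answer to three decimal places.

0.361

r̂ = Σ λ_i·λ_j across factors = (0.43)(0.24) + (0.30)(0.86)
  = +0.1032 +0.2580 = 0.3612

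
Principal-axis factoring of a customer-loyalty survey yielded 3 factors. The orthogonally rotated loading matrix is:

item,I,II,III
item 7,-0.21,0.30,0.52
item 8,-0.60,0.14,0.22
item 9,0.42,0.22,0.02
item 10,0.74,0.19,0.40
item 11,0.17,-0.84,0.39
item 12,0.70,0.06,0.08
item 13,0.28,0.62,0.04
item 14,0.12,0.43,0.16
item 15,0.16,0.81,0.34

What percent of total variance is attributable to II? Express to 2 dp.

23.65%

SS loadings for II = 0.30² + 0.14² + 0.22² + 0.19² + (-0.84)² + 0.06² + 0.62² + 0.43² + 0.81² = 2.1287
With 9 standardized items, total variance = 9. Proportion = 2.1287/9 = 0.2365 → 23.65%.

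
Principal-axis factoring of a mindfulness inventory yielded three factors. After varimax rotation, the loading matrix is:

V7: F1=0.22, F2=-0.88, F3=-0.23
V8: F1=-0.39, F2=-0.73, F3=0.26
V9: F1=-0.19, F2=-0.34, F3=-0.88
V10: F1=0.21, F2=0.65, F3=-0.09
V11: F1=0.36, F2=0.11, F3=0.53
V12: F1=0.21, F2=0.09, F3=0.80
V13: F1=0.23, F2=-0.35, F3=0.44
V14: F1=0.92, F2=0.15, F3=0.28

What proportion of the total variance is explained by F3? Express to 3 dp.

SS loadings for F3 = (-0.23)² + 0.26² + (-0.88)² + (-0.09)² + 0.53² + 0.80² + 0.44² + 0.28² = 2.0959
Proportion of variance = 2.0959 / 8 = 0.2620.

0.262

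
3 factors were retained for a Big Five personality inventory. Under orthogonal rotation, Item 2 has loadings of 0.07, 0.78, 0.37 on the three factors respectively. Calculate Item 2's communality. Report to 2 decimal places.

h² = 0.07² + 0.78² + 0.37² = 0.0049 + 0.6084 + 0.1369 = 0.7502

0.75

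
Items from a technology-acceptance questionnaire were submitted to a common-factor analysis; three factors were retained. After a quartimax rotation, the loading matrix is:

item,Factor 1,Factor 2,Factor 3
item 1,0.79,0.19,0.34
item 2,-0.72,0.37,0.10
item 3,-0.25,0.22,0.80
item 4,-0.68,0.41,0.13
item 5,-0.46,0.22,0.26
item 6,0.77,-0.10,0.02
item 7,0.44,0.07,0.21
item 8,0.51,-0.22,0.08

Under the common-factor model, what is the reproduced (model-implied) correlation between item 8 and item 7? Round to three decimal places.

r̂ = Σ λ_i·λ_j across factors = (0.51)(0.44) + (-0.22)(0.07) + (0.08)(0.21)
  = +0.2244 -0.0154 +0.0168 = 0.2258

0.226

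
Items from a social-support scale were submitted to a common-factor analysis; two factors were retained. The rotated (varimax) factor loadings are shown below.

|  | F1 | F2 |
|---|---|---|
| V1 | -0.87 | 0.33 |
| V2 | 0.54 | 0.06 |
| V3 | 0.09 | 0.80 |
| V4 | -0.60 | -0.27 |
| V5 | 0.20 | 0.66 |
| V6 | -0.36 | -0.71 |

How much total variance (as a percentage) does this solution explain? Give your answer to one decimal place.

SS loadings by factor: 1.5862, 1.7651; total = 3.3513.
Total variance with 6 standardized items is 6, so the solution explains 3.3513/6 = 0.5585 = 55.85%.

55.9%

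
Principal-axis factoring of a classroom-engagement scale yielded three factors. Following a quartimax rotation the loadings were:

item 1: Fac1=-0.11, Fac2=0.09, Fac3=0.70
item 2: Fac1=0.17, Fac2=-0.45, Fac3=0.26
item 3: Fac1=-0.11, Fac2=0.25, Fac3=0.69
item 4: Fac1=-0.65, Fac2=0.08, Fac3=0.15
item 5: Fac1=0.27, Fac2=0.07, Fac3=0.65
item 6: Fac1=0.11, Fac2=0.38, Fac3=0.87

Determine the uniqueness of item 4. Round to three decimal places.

h² = (-0.65)² + 0.08² + 0.15² = 0.4225 + 0.0064 + 0.0225 = 0.4514
Uniqueness u² = 1 − h² = 1 − 0.4514 = 0.5486

0.549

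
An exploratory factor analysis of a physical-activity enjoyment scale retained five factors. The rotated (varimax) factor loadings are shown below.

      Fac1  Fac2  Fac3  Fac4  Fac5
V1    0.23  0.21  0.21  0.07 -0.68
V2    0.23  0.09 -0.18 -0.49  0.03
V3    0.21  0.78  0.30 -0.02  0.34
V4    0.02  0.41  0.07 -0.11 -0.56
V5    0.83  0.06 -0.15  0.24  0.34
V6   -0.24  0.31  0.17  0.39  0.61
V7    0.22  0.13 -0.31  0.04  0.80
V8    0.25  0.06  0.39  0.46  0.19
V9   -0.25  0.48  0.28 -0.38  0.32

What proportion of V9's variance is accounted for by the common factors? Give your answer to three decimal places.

h² = (-0.25)² + 0.48² + 0.28² + (-0.38)² + 0.32² = 0.0625 + 0.2304 + 0.0784 + 0.1444 + 0.1024 = 0.6181

0.618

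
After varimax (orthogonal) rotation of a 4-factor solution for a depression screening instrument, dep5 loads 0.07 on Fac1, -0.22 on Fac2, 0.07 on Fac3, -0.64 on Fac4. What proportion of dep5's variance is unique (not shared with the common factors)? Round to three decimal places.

h² = 0.07² + (-0.22)² + 0.07² + (-0.64)² = 0.0049 + 0.0484 + 0.0049 + 0.4096 = 0.4678
Uniqueness u² = 1 − h² = 1 − 0.4678 = 0.5322

0.532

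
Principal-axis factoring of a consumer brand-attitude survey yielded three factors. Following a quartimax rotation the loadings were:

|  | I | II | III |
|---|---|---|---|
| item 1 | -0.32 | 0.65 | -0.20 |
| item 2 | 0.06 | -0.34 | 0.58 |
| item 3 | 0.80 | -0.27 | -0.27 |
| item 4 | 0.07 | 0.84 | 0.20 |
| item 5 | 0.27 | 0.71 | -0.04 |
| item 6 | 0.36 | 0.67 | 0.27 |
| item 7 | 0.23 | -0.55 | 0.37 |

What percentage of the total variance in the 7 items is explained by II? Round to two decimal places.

SS loadings for II = 0.65² + (-0.34)² + (-0.27)² + 0.84² + 0.71² + 0.67² + (-0.55)² = 2.5721
With 7 standardized items, total variance = 7. Proportion = 2.5721/7 = 0.3674 → 36.74%.

36.74%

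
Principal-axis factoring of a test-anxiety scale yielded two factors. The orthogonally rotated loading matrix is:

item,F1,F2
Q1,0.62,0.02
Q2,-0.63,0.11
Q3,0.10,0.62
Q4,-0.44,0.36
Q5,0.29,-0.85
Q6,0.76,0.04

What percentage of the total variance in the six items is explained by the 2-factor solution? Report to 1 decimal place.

48.3%

SS loadings by factor: 1.6466, 1.2506; total = 2.8972.
Total variance with 6 standardized items is 6, so the solution explains 2.8972/6 = 0.4829 = 48.29%.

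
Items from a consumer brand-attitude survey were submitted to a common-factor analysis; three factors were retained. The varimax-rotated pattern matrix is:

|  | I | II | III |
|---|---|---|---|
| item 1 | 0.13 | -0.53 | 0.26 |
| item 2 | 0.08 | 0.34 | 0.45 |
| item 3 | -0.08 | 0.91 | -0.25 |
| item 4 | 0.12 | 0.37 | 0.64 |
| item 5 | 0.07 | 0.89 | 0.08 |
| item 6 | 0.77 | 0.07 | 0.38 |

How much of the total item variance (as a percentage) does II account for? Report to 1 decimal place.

SS loadings for II = (-0.53)² + 0.34² + 0.91² + 0.37² + 0.89² + 0.07² = 2.1585
With 6 standardized items, total variance = 6. Proportion = 2.1585/6 = 0.3598 → 35.98%.

36.0%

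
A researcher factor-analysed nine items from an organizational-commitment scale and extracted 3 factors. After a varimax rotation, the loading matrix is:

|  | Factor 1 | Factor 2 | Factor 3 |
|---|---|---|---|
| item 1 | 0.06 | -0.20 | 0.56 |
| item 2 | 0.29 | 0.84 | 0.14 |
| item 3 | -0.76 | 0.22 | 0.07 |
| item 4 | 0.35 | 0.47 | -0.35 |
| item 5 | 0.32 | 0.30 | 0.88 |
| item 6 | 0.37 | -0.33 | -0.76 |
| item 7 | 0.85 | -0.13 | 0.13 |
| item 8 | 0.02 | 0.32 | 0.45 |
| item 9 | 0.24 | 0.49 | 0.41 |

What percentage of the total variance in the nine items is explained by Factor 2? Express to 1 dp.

17.5%

SS loadings for Factor 2 = (-0.20)² + 0.84² + 0.22² + 0.47² + 0.30² + (-0.33)² + (-0.13)² + 0.32² + 0.49² = 1.5732
With 9 standardized items, total variance = 9. Proportion = 1.5732/9 = 0.1748 → 17.48%.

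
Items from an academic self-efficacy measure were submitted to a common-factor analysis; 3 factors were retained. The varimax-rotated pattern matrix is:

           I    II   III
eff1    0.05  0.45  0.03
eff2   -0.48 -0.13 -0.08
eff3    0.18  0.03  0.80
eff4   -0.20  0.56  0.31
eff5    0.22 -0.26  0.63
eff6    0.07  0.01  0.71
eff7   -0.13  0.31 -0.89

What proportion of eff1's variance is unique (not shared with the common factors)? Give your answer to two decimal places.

h² = 0.05² + 0.45² + 0.03² = 0.0025 + 0.2025 + 0.0009 = 0.2059
Uniqueness u² = 1 − h² = 1 − 0.2059 = 0.7941

0.79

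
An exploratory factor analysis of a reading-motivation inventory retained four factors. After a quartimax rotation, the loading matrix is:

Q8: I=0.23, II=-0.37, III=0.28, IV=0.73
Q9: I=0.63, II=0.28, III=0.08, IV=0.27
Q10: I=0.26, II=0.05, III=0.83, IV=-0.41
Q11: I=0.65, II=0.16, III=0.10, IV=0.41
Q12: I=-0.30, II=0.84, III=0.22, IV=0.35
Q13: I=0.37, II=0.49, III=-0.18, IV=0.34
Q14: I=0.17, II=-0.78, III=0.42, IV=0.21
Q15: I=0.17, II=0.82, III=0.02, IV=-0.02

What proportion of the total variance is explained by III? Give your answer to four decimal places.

SS loadings for III = 0.28² + 0.08² + 0.83² + 0.10² + 0.22² + (-0.18)² + 0.42² + 0.02² = 1.0413
Proportion of variance = 1.0413 / 8 = 0.1302.

0.1302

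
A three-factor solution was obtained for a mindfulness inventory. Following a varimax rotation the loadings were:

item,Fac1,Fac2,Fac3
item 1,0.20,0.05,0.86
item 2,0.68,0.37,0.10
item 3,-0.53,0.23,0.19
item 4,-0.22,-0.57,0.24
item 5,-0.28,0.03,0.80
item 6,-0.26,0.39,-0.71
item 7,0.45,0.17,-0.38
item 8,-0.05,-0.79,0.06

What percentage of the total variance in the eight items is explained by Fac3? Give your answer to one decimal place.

SS loadings for Fac3 = 0.86² + 0.10² + 0.19² + 0.24² + 0.80² + (-0.71)² + (-0.38)² + 0.06² = 2.1354
With 8 standardized items, total variance = 8. Proportion = 2.1354/8 = 0.2669 → 26.69%.

26.7%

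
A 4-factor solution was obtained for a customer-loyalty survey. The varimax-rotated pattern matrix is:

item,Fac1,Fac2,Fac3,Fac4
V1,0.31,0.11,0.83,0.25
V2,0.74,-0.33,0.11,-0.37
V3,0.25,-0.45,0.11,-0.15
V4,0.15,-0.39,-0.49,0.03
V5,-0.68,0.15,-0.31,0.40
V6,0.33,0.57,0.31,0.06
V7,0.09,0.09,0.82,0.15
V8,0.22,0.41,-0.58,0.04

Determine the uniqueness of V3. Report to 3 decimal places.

h² = 0.25² + (-0.45)² + 0.11² + (-0.15)² = 0.0625 + 0.2025 + 0.0121 + 0.0225 = 0.2996
Uniqueness u² = 1 − h² = 1 − 0.2996 = 0.7004

0.700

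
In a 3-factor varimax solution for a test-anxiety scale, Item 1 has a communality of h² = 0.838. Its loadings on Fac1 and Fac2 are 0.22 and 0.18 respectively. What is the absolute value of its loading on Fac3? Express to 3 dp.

0.870

Under orthogonal rotation h² = Σλ², so λ_Fac3² = h² − (0.0808) = 0.838 − 0.0808 = 0.7572.
|λ| = √0.7572 = 0.8702.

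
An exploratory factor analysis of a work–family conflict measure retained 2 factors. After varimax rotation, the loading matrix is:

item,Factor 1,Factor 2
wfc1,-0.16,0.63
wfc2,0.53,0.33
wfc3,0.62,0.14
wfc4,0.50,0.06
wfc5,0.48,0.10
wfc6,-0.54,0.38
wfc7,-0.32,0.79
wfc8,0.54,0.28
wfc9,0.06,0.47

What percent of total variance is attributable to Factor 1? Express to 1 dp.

SS loadings for Factor 1 = (-0.16)² + 0.53² + 0.62² + 0.50² + 0.48² + (-0.54)² + (-0.32)² + 0.54² + 0.06² = 1.8605
With 9 standardized items, total variance = 9. Proportion = 1.8605/9 = 0.2067 → 20.67%.

20.7%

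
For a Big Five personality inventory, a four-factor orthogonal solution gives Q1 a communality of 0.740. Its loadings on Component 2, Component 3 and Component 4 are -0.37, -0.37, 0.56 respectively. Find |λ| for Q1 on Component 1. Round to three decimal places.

0.391

Under orthogonal rotation h² = Σλ², so λ_Component 1² = h² − (0.5874) = 0.740 − 0.5874 = 0.1526.
|λ| = √0.1526 = 0.3906.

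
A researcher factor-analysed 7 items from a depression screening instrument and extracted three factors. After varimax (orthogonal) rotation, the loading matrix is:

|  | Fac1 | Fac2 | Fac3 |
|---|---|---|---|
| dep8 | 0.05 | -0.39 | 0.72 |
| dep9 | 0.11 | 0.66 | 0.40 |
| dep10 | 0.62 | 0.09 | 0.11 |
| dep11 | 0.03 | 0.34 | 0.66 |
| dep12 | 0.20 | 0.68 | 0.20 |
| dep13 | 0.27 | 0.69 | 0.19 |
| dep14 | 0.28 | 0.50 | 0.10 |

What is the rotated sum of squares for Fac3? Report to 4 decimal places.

SS loadings for Fac3 = 0.72² + 0.40² + 0.11² + 0.66² + 0.20² + 0.19² + 0.10² = 0.5184 + 0.1600 + 0.0121 + 0.4356 + 0.0400 + 0.0361 + 0.0100 = 1.2122

1.2122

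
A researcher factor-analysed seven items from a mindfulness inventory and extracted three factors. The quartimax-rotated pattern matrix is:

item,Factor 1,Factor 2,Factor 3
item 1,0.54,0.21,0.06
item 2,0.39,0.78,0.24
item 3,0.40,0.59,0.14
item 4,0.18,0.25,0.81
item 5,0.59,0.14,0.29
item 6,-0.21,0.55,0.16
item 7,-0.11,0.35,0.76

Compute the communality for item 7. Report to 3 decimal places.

0.712

h² = (-0.11)² + 0.35² + 0.76² = 0.0121 + 0.1225 + 0.5776 = 0.7122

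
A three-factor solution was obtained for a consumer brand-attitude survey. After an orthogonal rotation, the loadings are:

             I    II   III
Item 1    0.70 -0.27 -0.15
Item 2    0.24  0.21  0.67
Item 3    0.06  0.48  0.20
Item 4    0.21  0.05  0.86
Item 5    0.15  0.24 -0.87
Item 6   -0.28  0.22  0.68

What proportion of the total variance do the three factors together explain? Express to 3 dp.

Communalities: 0.5854, 0.5506, 0.2740, 0.7862, 0.8370, 0.5892; Σh² = 3.6224.
Total variance with 6 standardized items is 6, so the solution explains 3.6224/6 = 0.6037.

0.604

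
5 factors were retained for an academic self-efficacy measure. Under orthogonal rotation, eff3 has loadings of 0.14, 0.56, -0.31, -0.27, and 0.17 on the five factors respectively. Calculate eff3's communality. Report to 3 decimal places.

h² = 0.14² + 0.56² + (-0.31)² + (-0.27)² + 0.17² = 0.0196 + 0.3136 + 0.0961 + 0.0729 + 0.0289 = 0.5311

0.531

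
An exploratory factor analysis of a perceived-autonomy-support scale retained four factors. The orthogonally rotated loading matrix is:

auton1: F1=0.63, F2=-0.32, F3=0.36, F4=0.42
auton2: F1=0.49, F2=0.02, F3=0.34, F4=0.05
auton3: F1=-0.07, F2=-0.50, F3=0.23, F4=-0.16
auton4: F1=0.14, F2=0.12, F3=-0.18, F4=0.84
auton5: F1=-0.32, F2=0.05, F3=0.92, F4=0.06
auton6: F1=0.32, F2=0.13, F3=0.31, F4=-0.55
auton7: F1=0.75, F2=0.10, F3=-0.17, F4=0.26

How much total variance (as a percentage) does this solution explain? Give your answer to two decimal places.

63.02%

SS loadings by factor: 1.4288, 0.3966, 1.3019, 1.2838; total = 4.4111.
Total variance with 7 standardized items is 7, so the solution explains 4.4111/7 = 0.6302 = 63.02%.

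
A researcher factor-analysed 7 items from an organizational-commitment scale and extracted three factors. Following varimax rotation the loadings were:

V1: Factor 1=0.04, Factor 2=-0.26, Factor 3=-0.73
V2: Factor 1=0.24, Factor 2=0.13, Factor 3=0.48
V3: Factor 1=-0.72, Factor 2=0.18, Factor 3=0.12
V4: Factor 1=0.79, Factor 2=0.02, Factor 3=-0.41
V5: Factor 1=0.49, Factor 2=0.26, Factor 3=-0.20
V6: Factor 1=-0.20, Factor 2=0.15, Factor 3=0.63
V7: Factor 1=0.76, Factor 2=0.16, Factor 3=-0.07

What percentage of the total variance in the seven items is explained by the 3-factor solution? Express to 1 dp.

52.6%

SS loadings by factor: 2.0594, 0.2330, 1.3876; total = 3.6800.
Total variance with 7 standardized items is 7, so the solution explains 3.6800/7 = 0.5257 = 52.57%.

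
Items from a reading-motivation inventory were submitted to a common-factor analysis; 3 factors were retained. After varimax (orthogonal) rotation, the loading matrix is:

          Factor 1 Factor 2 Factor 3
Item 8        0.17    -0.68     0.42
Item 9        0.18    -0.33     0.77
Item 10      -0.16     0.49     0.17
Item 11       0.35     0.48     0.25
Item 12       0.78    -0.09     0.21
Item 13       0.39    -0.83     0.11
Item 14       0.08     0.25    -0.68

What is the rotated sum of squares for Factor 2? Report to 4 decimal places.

1.8013

SS loadings for Factor 2 = (-0.68)² + (-0.33)² + 0.49² + 0.48² + (-0.09)² + (-0.83)² + 0.25² = 0.4624 + 0.1089 + 0.2401 + 0.2304 + 0.0081 + 0.6889 + 0.0625 = 1.8013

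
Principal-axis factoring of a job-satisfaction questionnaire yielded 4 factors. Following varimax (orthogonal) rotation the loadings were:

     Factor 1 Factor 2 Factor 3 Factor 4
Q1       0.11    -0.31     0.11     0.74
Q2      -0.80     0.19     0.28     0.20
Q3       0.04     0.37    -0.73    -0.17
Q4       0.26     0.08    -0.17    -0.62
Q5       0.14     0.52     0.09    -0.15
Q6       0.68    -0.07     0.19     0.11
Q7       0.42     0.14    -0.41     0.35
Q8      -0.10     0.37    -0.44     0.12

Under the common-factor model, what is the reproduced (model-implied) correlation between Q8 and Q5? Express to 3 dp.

r̂ = Σ λ_i·λ_j across factors = (-0.10)(0.14) + (0.37)(0.52) + (-0.44)(0.09) + (0.12)(-0.15)
  = -0.0140 +0.1924 -0.0396 -0.0180 = 0.1208

0.121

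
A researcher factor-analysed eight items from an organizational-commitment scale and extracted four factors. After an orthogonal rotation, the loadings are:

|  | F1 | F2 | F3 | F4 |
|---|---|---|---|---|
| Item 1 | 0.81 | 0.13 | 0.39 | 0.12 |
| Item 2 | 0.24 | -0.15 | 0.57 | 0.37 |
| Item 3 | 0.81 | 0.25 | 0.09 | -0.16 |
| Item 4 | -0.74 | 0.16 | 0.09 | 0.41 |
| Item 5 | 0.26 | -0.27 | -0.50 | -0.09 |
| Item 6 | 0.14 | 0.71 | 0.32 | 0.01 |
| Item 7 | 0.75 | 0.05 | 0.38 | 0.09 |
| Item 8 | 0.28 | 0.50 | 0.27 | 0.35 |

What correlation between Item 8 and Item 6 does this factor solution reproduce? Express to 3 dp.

0.484

r̂ = Σ λ_i·λ_j across factors = (0.28)(0.14) + (0.50)(0.71) + (0.27)(0.32) + (0.35)(0.01)
  = +0.0392 +0.3550 +0.0864 +0.0035 = 0.4841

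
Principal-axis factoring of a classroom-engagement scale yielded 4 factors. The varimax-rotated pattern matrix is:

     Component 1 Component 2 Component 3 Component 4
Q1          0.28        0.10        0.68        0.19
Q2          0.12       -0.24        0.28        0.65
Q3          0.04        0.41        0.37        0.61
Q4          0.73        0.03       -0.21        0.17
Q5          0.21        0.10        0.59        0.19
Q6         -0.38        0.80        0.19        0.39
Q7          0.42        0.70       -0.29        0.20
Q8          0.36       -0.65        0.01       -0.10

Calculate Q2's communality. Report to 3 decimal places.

h² = 0.12² + (-0.24)² + 0.28² + 0.65² = 0.0144 + 0.0576 + 0.0784 + 0.4225 = 0.5729

0.573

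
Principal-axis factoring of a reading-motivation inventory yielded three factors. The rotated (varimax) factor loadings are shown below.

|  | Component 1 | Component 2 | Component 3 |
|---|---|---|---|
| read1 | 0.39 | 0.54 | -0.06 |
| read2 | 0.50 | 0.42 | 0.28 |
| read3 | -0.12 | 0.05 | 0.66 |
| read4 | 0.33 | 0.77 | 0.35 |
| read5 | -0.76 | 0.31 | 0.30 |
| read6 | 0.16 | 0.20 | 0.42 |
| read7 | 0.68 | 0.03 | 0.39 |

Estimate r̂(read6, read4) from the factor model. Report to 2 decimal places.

r̂ = Σ λ_i·λ_j across factors = (0.16)(0.33) + (0.20)(0.77) + (0.42)(0.35)
  = +0.0528 +0.1540 +0.1470 = 0.3538

0.35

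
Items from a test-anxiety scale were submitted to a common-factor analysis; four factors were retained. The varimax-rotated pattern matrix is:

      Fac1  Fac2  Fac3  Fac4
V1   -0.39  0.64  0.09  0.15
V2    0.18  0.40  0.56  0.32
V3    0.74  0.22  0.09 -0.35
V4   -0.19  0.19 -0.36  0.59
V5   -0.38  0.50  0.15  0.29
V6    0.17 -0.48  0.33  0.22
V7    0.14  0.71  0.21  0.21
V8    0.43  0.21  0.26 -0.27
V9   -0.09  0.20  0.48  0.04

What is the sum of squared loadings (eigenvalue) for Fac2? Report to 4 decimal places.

SS loadings for Fac2 = 0.64² + 0.40² + 0.22² + 0.19² + 0.50² + (-0.48)² + 0.71² + 0.21² + 0.20² = 0.4096 + 0.1600 + 0.0484 + 0.0361 + 0.2500 + 0.2304 + 0.5041 + 0.0441 + 0.0400 = 1.7227

1.7227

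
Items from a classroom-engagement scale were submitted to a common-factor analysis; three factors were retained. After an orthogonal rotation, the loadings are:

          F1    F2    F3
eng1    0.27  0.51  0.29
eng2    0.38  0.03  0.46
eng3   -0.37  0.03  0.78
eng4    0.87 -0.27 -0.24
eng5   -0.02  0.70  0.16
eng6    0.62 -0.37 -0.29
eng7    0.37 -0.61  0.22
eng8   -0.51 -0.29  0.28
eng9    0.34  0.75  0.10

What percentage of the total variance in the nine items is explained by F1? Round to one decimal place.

SS loadings for F1 = 0.27² + 0.38² + (-0.37)² + 0.87² + (-0.02)² + 0.62² + 0.37² + (-0.51)² + 0.34² = 2.0085
With 9 standardized items, total variance = 9. Proportion = 2.0085/9 = 0.2232 → 22.32%.

22.3%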